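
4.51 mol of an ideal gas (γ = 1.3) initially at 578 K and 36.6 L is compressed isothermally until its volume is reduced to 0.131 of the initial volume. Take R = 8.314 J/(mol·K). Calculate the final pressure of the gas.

4520 kPa

P₁ = nRT₁/V₁ = 4.51×8.314×578/36.6 = 592 kPa.
Isothermal: T stays 578 K; PV = const ⇒ V₂ = 4.79 L, P₂ = 4520 kPa.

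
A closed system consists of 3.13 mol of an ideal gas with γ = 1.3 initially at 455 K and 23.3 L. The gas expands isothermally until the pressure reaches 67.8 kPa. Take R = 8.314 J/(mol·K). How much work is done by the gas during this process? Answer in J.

23800 J

P₁ = nRT₁/V₁ = 3.13×8.314×455/23.3 = 508 kPa.
Isothermal: T stays 455 K; PV = const ⇒ V₂ = 175 L, P₂ = 67.8 kPa.
W = nRT ln(V₂/V₁) = 3.13×8.314×455×ln(7.50) = 23800 J.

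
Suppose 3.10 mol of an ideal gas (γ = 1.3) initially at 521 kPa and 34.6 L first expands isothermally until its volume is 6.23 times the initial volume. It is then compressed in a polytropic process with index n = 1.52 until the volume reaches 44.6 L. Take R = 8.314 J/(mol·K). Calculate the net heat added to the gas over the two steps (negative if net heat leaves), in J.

65200 J

T₁ = P₁V₁/(nR) = 521×34.6/(3.10×8.314) = 699 K.
Step 1 — Isothermal: T stays 699 K; PV = const ⇒ V₂ = 216 L, P₂ = 83.6 kPa.
ΔU = 0 (ideal gas, T constant).
W = nRT ln(V₂/V₁) = 3.10×8.314×699×ln(6.23) = 33000 J.
Q = ΔU + W = 33000 J.
State after step 1: P = 83.6 kPa, V = 216 L, T = 699 K.
Step 2 — Polytropic n=1.52: T₂ = T₁(V₁/V₂)^(n−1) = 699×(4.83)^0.52 = 1590 K; P₂ = P₁(V₁/V₂)^n = 917 kPa.
W = (P₁V₁−P₂V₂)/(n−1) = (83.6×216−917×44.6)/0.52 = -44000 J.
ΔU = nCvΔT = 3.10×27.7×(1590−699) = 76200 J.
Q = ΔU + W = 32300 J.
Net over both steps: W = -11000 J, Q = 65200 J, ΔU = 76200 J.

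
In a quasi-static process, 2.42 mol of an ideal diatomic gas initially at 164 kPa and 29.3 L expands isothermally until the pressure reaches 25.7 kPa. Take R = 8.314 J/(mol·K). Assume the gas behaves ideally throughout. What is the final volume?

T₁ = P₁V₁/(nR) = 164×29.3/(2.42×8.314) = 239 K.
Isothermal: T stays 239 K; PV = const ⇒ V₂ = 187 L, P₂ = 25.7 kPa.

187 L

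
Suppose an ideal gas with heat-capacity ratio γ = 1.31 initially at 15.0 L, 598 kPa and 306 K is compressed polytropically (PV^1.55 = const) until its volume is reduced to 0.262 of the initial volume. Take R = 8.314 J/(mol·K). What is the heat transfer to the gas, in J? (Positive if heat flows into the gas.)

13700 J

n = P₁V₁/(RT₁) = 598×15.0/(8.314×306) = 3.53 mol.
Polytropic n=1.55: T₂ = T₁(V₁/V₂)^(n−1) = 306×(3.82)^0.55 = 639 K; P₂ = P₁(V₁/V₂)^n = 4770 kPa.
W = (P₁V₁−P₂V₂)/(n−1) = (598×15.0−4770×3.93)/0.55 = -17800 J.
ΔU = nCvΔT = 3.53×26.8×(639−306) = 31500 J.
Q = ΔU + W = 13700 J.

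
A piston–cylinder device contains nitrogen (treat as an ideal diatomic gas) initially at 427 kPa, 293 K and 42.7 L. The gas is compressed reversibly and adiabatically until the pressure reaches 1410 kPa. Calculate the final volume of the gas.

18.2 L

Adiabatic: T₂/T₁ = (P₂/P₁)^((γ−1)/γ) ⇒ T₂ = 293×(3.30)^0.286 = 412 K; V₂ = 18.2 L.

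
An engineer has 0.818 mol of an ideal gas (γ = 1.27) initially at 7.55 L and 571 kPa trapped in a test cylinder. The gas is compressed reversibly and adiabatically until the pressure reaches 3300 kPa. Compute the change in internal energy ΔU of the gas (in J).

7220 J

T₁ = P₁V₁/(nR) = 571×7.55/(0.818×8.314) = 634 K.
Adiabatic: T₂/T₁ = (P₂/P₁)^((γ−1)/γ) ⇒ T₂ = 634×(5.78)^0.213 = 920 K; V₂ = 1.90 L.
For an ideal gas ΔU = nCvΔT with Cv = R/(γ−1) = 30.8 J/(mol·K).
ΔU = 0.818×30.8×(920−634) = 7220 J.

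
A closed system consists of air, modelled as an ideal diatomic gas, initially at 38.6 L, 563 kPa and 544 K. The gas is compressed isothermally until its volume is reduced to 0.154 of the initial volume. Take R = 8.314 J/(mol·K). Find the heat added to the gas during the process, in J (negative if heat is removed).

n = P₁V₁/(RT₁) = 563×38.6/(8.314×544) = 4.80 mol.
Isothermal: T stays 544 K; PV = const ⇒ V₂ = 5.94 L, P₂ = 3660 kPa.
ΔU = 0 (ideal gas, T constant).
W = nRT ln(V₂/V₁) = 4.80×8.314×544×ln(0.154) = -40700 J.
Q = ΔU + W = -40700 J.

-40700 J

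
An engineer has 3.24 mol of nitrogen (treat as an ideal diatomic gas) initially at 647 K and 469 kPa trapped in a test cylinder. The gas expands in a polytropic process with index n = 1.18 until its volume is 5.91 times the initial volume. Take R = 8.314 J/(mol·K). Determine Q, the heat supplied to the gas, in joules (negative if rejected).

V₁ = nRT₁/P₁ = 3.24×8.314×647/469 = 37.2 L.
Polytropic n=1.18: T₂ = T₁(V₁/V₂)^(n−1) = 647×(0.169)^0.18 = 470 K; P₂ = P₁(V₁/V₂)^n = 57.6 kPa.
W = (P₁V₁−P₂V₂)/(n−1) = (469×37.2−57.6×220)/0.18 = 26500 J.
ΔU = nCvΔT = 3.24×20.8×(470−647) = -11900 J.
Q = ΔU + W = 14600 J.

14600 J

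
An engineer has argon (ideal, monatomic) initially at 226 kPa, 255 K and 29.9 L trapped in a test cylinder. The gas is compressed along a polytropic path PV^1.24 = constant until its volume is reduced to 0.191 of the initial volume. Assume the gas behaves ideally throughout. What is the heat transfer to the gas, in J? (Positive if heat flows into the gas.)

n = P₁V₁/(RT₁) = 226×29.9/(8.314×255) = 3.19 mol.
Polytropic n=1.24: T₂ = T₁(V₁/V₂)^(n−1) = 255×(5.24)^0.24 = 379 K; P₂ = P₁(V₁/V₂)^n = 1760 kPa.
W = (P₁V₁−P₂V₂)/(n−1) = (226×29.9−1760×5.71)/0.24 = -13700 J.
ΔU = nCvΔT = 3.19×12.5×(379−255) = 4940 J.
Q = ΔU + W = -8790 J.

-8790 J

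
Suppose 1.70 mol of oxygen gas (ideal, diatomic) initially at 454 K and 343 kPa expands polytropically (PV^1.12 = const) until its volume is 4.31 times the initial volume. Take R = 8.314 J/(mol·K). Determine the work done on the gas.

V₁ = nRT₁/P₁ = 1.70×8.314×454/343 = 18.7 L.
Polytropic n=1.12: T₂ = T₁(V₁/V₂)^(n−1) = 454×(0.232)^0.12 = 381 K; P₂ = P₁(V₁/V₂)^n = 66.8 kPa.
W = (P₁V₁−P₂V₂)/(n−1) = (343×18.7−66.8×80.6)/0.12 = 8600 J.
Work done on the gas = −W_by = -8600 J.

-8600 J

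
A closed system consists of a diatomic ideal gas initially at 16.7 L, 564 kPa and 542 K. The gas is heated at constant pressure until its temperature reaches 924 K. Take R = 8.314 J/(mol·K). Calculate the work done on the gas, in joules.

-6640 J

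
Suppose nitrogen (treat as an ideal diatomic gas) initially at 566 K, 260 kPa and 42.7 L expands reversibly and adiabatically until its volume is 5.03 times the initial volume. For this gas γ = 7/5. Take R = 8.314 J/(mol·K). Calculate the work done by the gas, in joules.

13200 J

n = P₁V₁/(RT₁) = 260×42.7/(8.314×566) = 2.36 mol.
Adiabatic: TV^(γ−1) = const ⇒ T₂ = 566×(0.199)^0.400 = 297 K; PV^γ = const ⇒ P₂ = 27.1 kPa.
ΔU = nCvΔT = 2.36×20.8×(297−566) = -13200 J.
Q = 0 for an adiabatic process, so W = −ΔU = 13200 J.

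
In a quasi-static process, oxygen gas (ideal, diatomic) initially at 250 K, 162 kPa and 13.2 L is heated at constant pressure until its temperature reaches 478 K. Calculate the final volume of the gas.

Isobaric: P stays 162 kPa; V/T = const ⇒ T₂ = 478 K, V₂ = 25.2 L.

25.2 L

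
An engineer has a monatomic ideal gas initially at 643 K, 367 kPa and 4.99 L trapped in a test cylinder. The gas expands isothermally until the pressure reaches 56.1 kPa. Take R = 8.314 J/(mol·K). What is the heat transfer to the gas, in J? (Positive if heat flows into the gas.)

3440 J

n = P₁V₁/(RT₁) = 367×4.99/(8.314×643) = 0.343 mol.
Isothermal: T stays 643 K; PV = const ⇒ V₂ = 32.6 L, P₂ = 56.1 kPa.
ΔU = 0 (ideal gas, T constant).
W = nRT ln(V₂/V₁) = 0.343×8.314×643×ln(6.54) = 3440 J.
Q = ΔU + W = 3440 J.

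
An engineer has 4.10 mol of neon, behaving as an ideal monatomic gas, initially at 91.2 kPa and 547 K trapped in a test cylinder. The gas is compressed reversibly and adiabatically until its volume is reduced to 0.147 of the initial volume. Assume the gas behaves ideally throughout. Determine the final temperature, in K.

V₁ = nRT₁/P₁ = 4.10×8.314×547/91.2 = 204 L.
Adiabatic: TV^(γ−1) = const ⇒ T₂ = 547×(6.80)^0.667 = 1960 K; PV^γ = const ⇒ P₂ = 2230 kPa.

1960 K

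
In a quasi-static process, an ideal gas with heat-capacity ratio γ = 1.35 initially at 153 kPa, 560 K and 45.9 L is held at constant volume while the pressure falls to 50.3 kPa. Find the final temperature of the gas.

184 K

Isochoric: V stays 45.9 L; P/T = const ⇒ T₂ = 184 K, P₂ = 50.3 kPa.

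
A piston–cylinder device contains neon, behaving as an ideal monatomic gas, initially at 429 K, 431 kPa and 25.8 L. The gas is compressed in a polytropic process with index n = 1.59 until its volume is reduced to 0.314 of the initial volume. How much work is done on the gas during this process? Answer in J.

18500 J

n = P₁V₁/(RT₁) = 431×25.8/(8.314×429) = 3.12 mol.
Polytropic n=1.59: T₂ = T₁(V₁/V₂)^(n−1) = 429×(3.18)^0.59 = 850 K; P₂ = P₁(V₁/V₂)^n = 2720 kPa.
W = (P₁V₁−P₂V₂)/(n−1) = (431×25.8−2720×8.10)/0.59 = -18500 J.
Work done on the gas = −W_by = 18500 J.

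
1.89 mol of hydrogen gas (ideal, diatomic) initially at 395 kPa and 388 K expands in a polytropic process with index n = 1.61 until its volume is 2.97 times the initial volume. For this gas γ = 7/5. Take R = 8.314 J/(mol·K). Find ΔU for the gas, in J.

-7400 J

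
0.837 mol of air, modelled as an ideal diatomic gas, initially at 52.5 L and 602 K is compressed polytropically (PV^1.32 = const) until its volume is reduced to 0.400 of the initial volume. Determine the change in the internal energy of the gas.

P₁ = nRT₁/V₁ = 0.837×8.314×602/52.5 = 79.8 kPa.
Polytropic n=1.32: T₂ = T₁(V₁/V₂)^(n−1) = 602×(2.50)^0.32 = 807 K; P₂ = P₁(V₁/V₂)^n = 267 kPa.
For an ideal gas ΔU = nCvΔT with Cv = (5/2)R = 20.8 J/(mol·K).
ΔU = 0.837×20.8×(807−602) = 3570 J.

3570 J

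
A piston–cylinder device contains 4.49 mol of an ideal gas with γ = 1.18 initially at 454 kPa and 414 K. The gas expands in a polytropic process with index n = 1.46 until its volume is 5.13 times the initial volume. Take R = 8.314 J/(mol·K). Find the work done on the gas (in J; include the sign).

-17800 J

V₁ = nRT₁/P₁ = 4.49×8.314×414/454 = 34.0 L.
Polytropic n=1.46: T₂ = T₁(V₁/V₂)^(n−1) = 414×(0.195)^0.46 = 195 K; P₂ = P₁(V₁/V₂)^n = 41.7 kPa.
W = (P₁V₁−P₂V₂)/(n−1) = (454×34.0−41.7×175)/0.46 = 17800 J.
Work done on the gas = −W_by = -17800 J.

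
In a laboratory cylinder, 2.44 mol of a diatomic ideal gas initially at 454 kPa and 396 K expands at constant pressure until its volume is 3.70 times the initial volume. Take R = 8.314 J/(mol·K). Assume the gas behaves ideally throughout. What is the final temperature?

1470 K

V₁ = nRT₁/P₁ = 2.44×8.314×396/454 = 17.7 L.
Isobaric: P stays 454 kPa; V/T = const ⇒ T₂ = 1470 K, V₂ = 65.5 L.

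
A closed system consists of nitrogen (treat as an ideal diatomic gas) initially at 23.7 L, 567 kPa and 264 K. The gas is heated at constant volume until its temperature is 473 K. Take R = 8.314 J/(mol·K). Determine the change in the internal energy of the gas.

n = P₁V₁/(RT₁) = 567×23.7/(8.314×264) = 6.12 mol.
Isochoric: V stays 23.7 L; P/T = const ⇒ T₂ = 473 K, P₂ = 1020 kPa.
For an ideal gas ΔU = nCvΔT with Cv = (5/2)R = 20.8 J/(mol·K).
ΔU = 6.12×20.8×(473−264) = 26600 J.

26600 J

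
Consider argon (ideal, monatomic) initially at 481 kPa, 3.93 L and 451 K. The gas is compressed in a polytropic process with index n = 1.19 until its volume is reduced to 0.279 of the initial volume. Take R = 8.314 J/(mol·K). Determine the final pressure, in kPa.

2200 kPa

Polytropic n=1.19: T₂ = T₁(V₁/V₂)^(n−1) = 451×(3.58)^0.19 = 575 K; P₂ = P₁(V₁/V₂)^n = 2200 kPa.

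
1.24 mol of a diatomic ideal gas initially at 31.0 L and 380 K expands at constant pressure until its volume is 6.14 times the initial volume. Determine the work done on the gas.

P₁ = nRT₁/V₁ = 1.24×8.314×380/31.0 = 126 kPa.
Isobaric: P stays 126 kPa; V/T = const ⇒ T₂ = 2330 K, V₂ = 190 L.
W = PΔV = 126×(190−31.0) kPa·L = 20100 J.
Work done on the gas = −W_by = -20100 J.

-20100 J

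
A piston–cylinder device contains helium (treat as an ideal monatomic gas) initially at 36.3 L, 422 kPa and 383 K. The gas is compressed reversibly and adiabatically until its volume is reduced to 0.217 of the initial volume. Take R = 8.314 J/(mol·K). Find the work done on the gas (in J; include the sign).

n = P₁V₁/(RT₁) = 422×36.3/(8.314×383) = 4.81 mol.
Adiabatic: TV^(γ−1) = const ⇒ T₂ = 383×(4.61)^0.667 = 1060 K; PV^γ = const ⇒ P₂ = 5390 kPa.
ΔU = nCvΔT = 4.81×12.5×(1060−383) = 40700 J.
Q = 0 for an adiabatic process, so W = −ΔU = -40700 J.
Work done on the gas = −W_by = 40700 J.

40700 J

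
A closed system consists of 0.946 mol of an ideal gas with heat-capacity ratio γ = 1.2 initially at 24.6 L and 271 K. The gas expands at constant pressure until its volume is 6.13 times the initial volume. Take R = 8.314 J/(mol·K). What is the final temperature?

P₁ = nRT₁/V₁ = 0.946×8.314×271/24.6 = 86.6 kPa.
Isobaric: P stays 86.6 kPa; V/T = const ⇒ T₂ = 1660 K, V₂ = 151 L.

1660 K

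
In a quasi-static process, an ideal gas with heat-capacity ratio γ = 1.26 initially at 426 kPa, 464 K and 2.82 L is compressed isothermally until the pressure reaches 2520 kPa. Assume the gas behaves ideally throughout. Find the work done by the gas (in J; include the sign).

-2140 J

n = P₁V₁/(RT₁) = 426×2.82/(8.314×464) = 0.311 mol.
Isothermal: T stays 464 K; PV = const ⇒ V₂ = 0.477 L, P₂ = 2520 kPa.
W = nRT ln(V₂/V₁) = 0.311×8.314×464×ln(0.169) = -2140 J.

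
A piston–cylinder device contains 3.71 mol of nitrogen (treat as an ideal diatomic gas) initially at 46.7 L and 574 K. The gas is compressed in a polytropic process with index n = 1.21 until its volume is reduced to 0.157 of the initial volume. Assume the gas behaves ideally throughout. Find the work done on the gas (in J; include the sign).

40100 J

P₁ = nRT₁/V₁ = 3.71×8.314×574/46.7 = 379 kPa.
Polytropic n=1.21: T₂ = T₁(V₁/V₂)^(n−1) = 574×(6.37)^0.21 = 847 K; P₂ = P₁(V₁/V₂)^n = 3560 kPa.
W = (P₁V₁−P₂V₂)/(n−1) = (379×46.7−3560×7.33)/0.21 = -40100 J.
Work done on the gas = −W_by = 40100 J.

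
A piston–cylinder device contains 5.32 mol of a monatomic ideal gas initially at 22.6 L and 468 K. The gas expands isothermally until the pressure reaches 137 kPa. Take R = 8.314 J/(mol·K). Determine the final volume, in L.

151 L

P₁ = nRT₁/V₁ = 5.32×8.314×468/22.6 = 916 kPa.
Isothermal: T stays 468 K; PV = const ⇒ V₂ = 151 L, P₂ = 137 kPa.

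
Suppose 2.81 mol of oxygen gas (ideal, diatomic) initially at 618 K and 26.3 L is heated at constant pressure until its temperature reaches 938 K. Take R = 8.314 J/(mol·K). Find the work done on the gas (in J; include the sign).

P₁ = nRT₁/V₁ = 2.81×8.314×618/26.3 = 549 kPa.
Isobaric: P stays 549 kPa; V/T = const ⇒ T₂ = 938 K, V₂ = 39.9 L.
W = PΔV = 549×(39.9−26.3) kPa·L = 7480 J.
Work done on the gas = −W_by = -7480 J.

-7480 J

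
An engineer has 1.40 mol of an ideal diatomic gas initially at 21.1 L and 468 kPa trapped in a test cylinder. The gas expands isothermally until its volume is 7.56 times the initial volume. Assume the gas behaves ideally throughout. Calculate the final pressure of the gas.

61.9 kPa

T₁ = P₁V₁/(nR) = 468×21.1/(1.40×8.314) = 848 K.
Isothermal: T stays 848 K; PV = const ⇒ V₂ = 160 L, P₂ = 61.9 kPa.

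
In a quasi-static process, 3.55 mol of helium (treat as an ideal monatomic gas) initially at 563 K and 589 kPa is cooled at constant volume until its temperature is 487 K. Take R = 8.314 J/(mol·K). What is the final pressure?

509 kPa

V₁ = nRT₁/P₁ = 3.55×8.314×563/589 = 28.2 L.
Isochoric: V stays 28.2 L; P/T = const ⇒ T₂ = 487 K, P₂ = 509 kPa.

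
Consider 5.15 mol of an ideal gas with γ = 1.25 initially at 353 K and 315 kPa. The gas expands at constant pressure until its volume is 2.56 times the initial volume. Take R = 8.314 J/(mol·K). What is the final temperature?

904 K

V₁ = nRT₁/P₁ = 5.15×8.314×353/315 = 48.0 L.
Isobaric: P stays 315 kPa; V/T = const ⇒ T₂ = 904 K, V₂ = 123 L.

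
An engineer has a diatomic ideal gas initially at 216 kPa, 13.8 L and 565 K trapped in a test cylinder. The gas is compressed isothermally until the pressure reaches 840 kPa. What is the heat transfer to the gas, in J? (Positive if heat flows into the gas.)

-4050 J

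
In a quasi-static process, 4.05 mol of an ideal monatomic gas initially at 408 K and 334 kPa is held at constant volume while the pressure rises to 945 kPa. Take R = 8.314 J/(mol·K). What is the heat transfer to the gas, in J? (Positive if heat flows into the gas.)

37700 J

V₁ = nRT₁/P₁ = 4.05×8.314×408/334 = 41.1 L.
Isochoric: V stays 41.1 L; P/T = const ⇒ T₂ = 1150 K, P₂ = 945 kPa.
W = 0 (no volume change).
ΔU = nCvΔT = 4.05×12.5×(1150−408) = 37700 J.
Q = ΔU = 37700 J.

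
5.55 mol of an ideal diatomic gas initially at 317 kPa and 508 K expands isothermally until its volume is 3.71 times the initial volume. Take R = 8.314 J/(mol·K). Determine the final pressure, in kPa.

85.4 kPa

V₁ = nRT₁/P₁ = 5.55×8.314×508/317 = 73.9 L.
Isothermal: T stays 508 K; PV = const ⇒ V₂ = 274 L, P₂ = 85.4 kPa.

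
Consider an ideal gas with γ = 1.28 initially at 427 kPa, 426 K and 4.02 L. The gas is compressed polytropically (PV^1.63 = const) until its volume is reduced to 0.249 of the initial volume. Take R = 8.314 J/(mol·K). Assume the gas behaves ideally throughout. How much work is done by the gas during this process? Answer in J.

-3820 J

n = P₁V₁/(RT₁) = 427×4.02/(8.314×426) = 0.485 mol.
Polytropic n=1.63: T₂ = T₁(V₁/V₂)^(n−1) = 426×(4.02)^0.63 = 1020 K; P₂ = P₁(V₁/V₂)^n = 4120 kPa.
W = (P₁V₁−P₂V₂)/(n−1) = (427×4.02−4120×1.00)/0.63 = -3820 J.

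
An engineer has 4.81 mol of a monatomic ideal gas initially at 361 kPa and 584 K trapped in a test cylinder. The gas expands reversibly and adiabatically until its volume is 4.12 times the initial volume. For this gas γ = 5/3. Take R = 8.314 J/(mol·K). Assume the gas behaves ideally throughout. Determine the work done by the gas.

21400 J

V₁ = nRT₁/P₁ = 4.81×8.314×584/361 = 64.7 L.
Adiabatic: TV^(γ−1) = const ⇒ T₂ = 584×(0.243)^0.667 = 227 K; PV^γ = const ⇒ P₂ = 34.1 kPa.
ΔU = nCvΔT = 4.81×12.5×(227−584) = -21400 J.
Q = 0 for an adiabatic process, so W = −ΔU = 21400 J.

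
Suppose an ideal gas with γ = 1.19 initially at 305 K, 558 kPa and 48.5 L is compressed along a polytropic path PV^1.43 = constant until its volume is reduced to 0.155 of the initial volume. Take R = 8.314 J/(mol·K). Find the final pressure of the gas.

8030 kPa

Polytropic n=1.43: T₂ = T₁(V₁/V₂)^(n−1) = 305×(6.45)^0.43 = 680 K; P₂ = P₁(V₁/V₂)^n = 8030 kPa.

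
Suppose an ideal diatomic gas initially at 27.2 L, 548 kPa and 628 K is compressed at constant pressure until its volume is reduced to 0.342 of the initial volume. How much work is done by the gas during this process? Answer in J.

-9810 J

n = P₁V₁/(RT₁) = 548×27.2/(8.314×628) = 2.85 mol.
Isobaric: P stays 548 kPa; V/T = const ⇒ T₂ = 215 K, V₂ = 9.30 L.
W = PΔV = 548×(9.30−27.2) kPa·L = -9810 J.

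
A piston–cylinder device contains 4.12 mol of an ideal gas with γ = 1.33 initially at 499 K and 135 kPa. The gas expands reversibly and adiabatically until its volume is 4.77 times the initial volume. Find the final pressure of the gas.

16.9 kPa

V₁ = nRT₁/P₁ = 4.12×8.314×499/135 = 127 L.
Adiabatic: TV^(γ−1) = const ⇒ T₂ = 499×(0.210)^0.330 = 298 K; PV^γ = const ⇒ P₂ = 16.9 kPa.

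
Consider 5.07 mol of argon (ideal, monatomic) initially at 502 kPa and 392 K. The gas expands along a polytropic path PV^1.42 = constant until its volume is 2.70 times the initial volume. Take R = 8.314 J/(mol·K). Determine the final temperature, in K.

258 K

V₁ = nRT₁/P₁ = 5.07×8.314×392/502 = 32.9 L.
Polytropic n=1.42: T₂ = T₁(V₁/V₂)^(n−1) = 392×(0.370)^0.42 = 258 K; P₂ = P₁(V₁/V₂)^n = 123 kPa.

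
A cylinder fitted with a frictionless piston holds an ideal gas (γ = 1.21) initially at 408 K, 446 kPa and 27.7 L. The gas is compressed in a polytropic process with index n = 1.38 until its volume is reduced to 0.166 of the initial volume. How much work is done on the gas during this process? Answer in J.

31800 J

n = P₁V₁/(RT₁) = 446×27.7/(8.314×408) = 3.64 mol.
Polytropic n=1.38: T₂ = T₁(V₁/V₂)^(n−1) = 408×(6.02)^0.38 = 807 K; P₂ = P₁(V₁/V₂)^n = 5320 kPa.
W = (P₁V₁−P₂V₂)/(n−1) = (446×27.7−5320×4.60)/0.38 = -31800 J.
Work done on the gas = −W_by = 31800 J.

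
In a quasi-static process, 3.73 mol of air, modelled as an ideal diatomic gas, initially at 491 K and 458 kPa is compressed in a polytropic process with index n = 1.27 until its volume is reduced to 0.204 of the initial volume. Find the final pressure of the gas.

V₁ = nRT₁/P₁ = 3.73×8.314×491/458 = 33.2 L.
Polytropic n=1.27: T₂ = T₁(V₁/V₂)^(n−1) = 491×(4.90)^0.27 = 754 K; P₂ = P₁(V₁/V₂)^n = 3450 kPa.

3450 kPa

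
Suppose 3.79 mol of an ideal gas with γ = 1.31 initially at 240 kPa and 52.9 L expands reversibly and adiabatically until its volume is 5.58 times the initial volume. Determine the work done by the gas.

16900 J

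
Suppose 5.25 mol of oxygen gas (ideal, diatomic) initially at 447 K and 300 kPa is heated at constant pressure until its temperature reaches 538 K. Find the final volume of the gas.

78.3 L

V₁ = nRT₁/P₁ = 5.25×8.314×447/300 = 65.0 L.
Isobaric: P stays 300 kPa; V/T = const ⇒ T₂ = 538 K, V₂ = 78.3 L.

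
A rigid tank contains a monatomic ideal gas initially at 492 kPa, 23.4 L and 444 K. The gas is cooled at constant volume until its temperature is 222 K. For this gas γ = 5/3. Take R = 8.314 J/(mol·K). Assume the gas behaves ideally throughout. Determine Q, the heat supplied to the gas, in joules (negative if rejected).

n = P₁V₁/(RT₁) = 492×23.4/(8.314×444) = 3.12 mol.
Isochoric: V stays 23.4 L; P/T = const ⇒ T₂ = 222 K, P₂ = 246 kPa.
W = 0 (no volume change).
ΔU = nCvΔT = 3.12×12.5×(222−444) = -8630 J.
Q = ΔU = -8630 J.

-8630 J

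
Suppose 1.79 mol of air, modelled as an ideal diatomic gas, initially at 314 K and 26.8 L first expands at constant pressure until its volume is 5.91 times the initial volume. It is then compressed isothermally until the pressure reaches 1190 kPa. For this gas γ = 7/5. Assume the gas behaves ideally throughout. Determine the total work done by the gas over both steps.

P₁ = nRT₁/V₁ = 1.79×8.314×314/26.8 = 174 kPa.
Step 1 — Isobaric: P stays 174 kPa; V/T = const ⇒ T₂ = 1860 K, V₂ = 158 L.
W = PΔV = 174×(158−26.8) kPa·L = 22900 J.
ΔU = nCvΔT = 1.79×20.8×(1860−314) = 57400 J.
Q = ΔU + W = nCpΔT = 80300 J.
State after step 1: P = 174 kPa, V = 158 L, T = 1860 K.
Step 2 — Isothermal: T stays 1860 K; PV = const ⇒ V₂ = 23.2 L, P₂ = 1190 kPa.
ΔU = 0 (ideal gas, T constant).
W = nRT ln(V₂/V₁) = 1.79×8.314×1860×ln(0.147) = -53000 J.
Q = ΔU + W = -53000 J.
Net over both steps: W = -30100 J, Q = 27300 J, ΔU = 57400 J.

-30100 J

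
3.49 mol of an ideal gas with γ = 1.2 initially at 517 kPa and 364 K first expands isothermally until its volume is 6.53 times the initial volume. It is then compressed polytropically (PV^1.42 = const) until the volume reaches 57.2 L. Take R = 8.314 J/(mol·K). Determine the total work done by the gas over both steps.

9080 J

V₁ = nRT₁/P₁ = 3.49×8.314×364/517 = 20.4 L.
Step 1 — Isothermal: T stays 364 K; PV = const ⇒ V₂ = 133 L, P₂ = 79.2 kPa.
ΔU = 0 (ideal gas, T constant).
W = nRT ln(V₂/V₁) = 3.49×8.314×364×ln(6.53) = 19800 J.
Q = ΔU + W = 19800 J.
State after step 1: P = 79.2 kPa, V = 133 L, T = 364 K.
Step 2 — Polytropic n=1.42: T₂ = T₁(V₁/V₂)^(n−1) = 364×(2.33)^0.42 = 519 K; P₂ = P₁(V₁/V₂)^n = 264 kPa.
W = (P₁V₁−P₂V₂)/(n−1) = (79.2×133−264×57.2)/0.42 = -10700 J.
ΔU = nCvΔT = 3.49×41.6×(519−364) = 22600 J.
Q = ΔU + W = 11800 J.
Net over both steps: W = 9080 J, Q = 31600 J, ΔU = 22600 J.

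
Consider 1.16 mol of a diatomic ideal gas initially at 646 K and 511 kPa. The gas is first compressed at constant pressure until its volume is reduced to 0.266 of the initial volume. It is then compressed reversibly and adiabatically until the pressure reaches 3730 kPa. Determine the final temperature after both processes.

V₁ = nRT₁/P₁ = 1.16×8.314×646/511 = 12.2 L.
Step 1 — Isobaric: P stays 511 kPa; V/T = const ⇒ T₂ = 172 K, V₂ = 3.24 L.
W = PΔV = 511×(3.24−12.2) kPa·L = -4570 J.
ΔU = nCvΔT = 1.16×20.8×(172−646) = -11400 J.
Q = ΔU + W = nCpΔT = -16000 J.
State after step 1: P = 511 kPa, V = 3.24 L, T = 172 K.
Step 2 — Adiabatic: T₂/T₁ = (P₂/P₁)^((γ−1)/γ) ⇒ T₂ = 172×(7.30)^0.286 = 303 K; V₂ = 0.784 L.
ΔU = nCvΔT = 1.16×20.8×(303−172) = 3170 J.
Q = 0 for an adiabatic process, so W = −ΔU = -3170 J.
Net over both steps: W = -7740 J, Q = -16000 J, ΔU = -8260 J.

303 K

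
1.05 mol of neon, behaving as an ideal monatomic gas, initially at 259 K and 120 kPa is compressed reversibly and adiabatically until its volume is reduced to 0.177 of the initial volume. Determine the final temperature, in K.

V₁ = nRT₁/P₁ = 1.05×8.314×259/120 = 18.8 L.
Adiabatic: TV^(γ−1) = const ⇒ T₂ = 259×(5.65)^0.667 = 822 K; PV^γ = const ⇒ P₂ = 2150 kPa.

822 K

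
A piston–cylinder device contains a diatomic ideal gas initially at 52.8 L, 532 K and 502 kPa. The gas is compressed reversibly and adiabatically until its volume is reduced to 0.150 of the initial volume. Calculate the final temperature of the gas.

Adiabatic: TV^(γ−1) = const ⇒ T₂ = 532×(6.67)^0.400 = 1140 K; PV^γ = const ⇒ P₂ = 7150 kPa.

1140 K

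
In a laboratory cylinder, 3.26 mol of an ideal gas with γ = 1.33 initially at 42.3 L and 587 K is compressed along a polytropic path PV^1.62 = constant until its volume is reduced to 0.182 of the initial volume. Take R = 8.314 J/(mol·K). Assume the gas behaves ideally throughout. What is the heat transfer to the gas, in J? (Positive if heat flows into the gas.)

42300 J

P₁ = nRT₁/V₁ = 3.26×8.314×587/42.3 = 376 kPa.
Polytropic n=1.62: T₂ = T₁(V₁/V₂)^(n−1) = 587×(5.49)^0.62 = 1690 K; P₂ = P₁(V₁/V₂)^n = 5940 kPa.
W = (P₁V₁−P₂V₂)/(n−1) = (376×42.3−5940×7.70)/0.62 = -48100 J.
ΔU = nCvΔT = 3.26×25.2×(1690−587) = 90400 J.
Q = ΔU + W = 42300 J.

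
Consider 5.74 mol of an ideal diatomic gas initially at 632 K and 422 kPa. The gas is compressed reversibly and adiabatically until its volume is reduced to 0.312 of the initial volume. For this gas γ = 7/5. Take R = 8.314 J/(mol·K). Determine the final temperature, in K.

1010 K

V₁ = nRT₁/P₁ = 5.74×8.314×632/422 = 71.5 L.
Adiabatic: TV^(γ−1) = const ⇒ T₂ = 632×(3.21)^0.400 = 1010 K; PV^γ = const ⇒ P₂ = 2160 kPa.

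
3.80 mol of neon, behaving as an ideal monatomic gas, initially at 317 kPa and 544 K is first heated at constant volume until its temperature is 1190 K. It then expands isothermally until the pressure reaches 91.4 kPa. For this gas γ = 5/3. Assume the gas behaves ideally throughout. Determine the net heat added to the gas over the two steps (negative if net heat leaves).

107000 J

V₁ = nRT₁/P₁ = 3.80×8.314×544/317 = 54.2 L.
Step 1 — Isochoric: V stays 54.2 L; P/T = const ⇒ T₂ = 1190 K, P₂ = 693 kPa.
W = 0 (no volume change).
ΔU = nCvΔT = 3.80×12.5×(1190−544) = 30600 J.
Q = ΔU = 30600 J.
State after step 1: P = 693 kPa, V = 54.2 L, T = 1190 K.
Step 2 — Isothermal: T stays 1190 K; PV = const ⇒ V₂ = 411 L, P₂ = 91.4 kPa.
ΔU = 0 (ideal gas, T constant).
W = nRT ln(V₂/V₁) = 3.80×8.314×1190×ln(7.59) = 76200 J.
Q = ΔU + W = 76200 J.
Net over both steps: W = 76200 J, Q = 107000 J, ΔU = 30600 J.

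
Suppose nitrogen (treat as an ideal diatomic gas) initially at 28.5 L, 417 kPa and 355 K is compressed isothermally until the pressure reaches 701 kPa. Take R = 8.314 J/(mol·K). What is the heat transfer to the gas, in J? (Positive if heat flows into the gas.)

-6170 J

n = P₁V₁/(RT₁) = 417×28.5/(8.314×355) = 4.03 mol.
Isothermal: T stays 355 K; PV = const ⇒ V₂ = 17.0 L, P₂ = 701 kPa.
ΔU = 0 (ideal gas, T constant).
W = nRT ln(V₂/V₁) = 4.03×8.314×355×ln(0.595) = -6170 J.
Q = ΔU + W = -6170 J.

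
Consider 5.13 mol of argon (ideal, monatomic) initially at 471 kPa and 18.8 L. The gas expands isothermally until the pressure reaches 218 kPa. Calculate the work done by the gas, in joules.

T₁ = P₁V₁/(nR) = 471×18.8/(5.13×8.314) = 208 K.
Isothermal: T stays 208 K; PV = const ⇒ V₂ = 40.6 L, P₂ = 218 kPa.
W = nRT ln(V₂/V₁) = 5.13×8.314×208×ln(2.16) = 6820 J.

6820 J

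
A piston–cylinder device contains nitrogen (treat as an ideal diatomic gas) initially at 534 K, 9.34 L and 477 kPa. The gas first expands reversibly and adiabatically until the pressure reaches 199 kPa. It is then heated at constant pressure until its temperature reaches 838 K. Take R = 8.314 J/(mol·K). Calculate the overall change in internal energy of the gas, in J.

n = P₁V₁/(RT₁) = 477×9.34/(8.314×534) = 1.00 mol.
Step 1 — Adiabatic: T₂/T₁ = (P₂/P₁)^((γ−1)/γ) ⇒ T₂ = 534×(0.417)^0.286 = 416 K; V₂ = 17.4 L.
ΔU = nCvΔT = 1.00×20.8×(416−534) = -2460 J.
Q = 0 for an adiabatic process, so W = −ΔU = 2460 J.
State after step 1: P = 199 kPa, V = 17.4 L, T = 416 K.
Step 2 — Isobaric: P stays 199 kPa; V/T = const ⇒ T₂ = 838 K, V₂ = 35.1 L.
W = PΔV = 199×(35.1−17.4) kPa·L = 3520 J.
ΔU = nCvΔT = 1.00×20.8×(838−416) = 8800 J.
Q = ΔU + W = nCpΔT = 12300 J.
Net over both steps: W = 5980 J, Q = 12300 J, ΔU = 6340 J.

6340 J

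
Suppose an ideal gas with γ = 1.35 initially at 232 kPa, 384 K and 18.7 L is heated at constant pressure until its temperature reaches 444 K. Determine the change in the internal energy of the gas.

n = P₁V₁/(RT₁) = 232×18.7/(8.314×384) = 1.36 mol.
Isobaric: P stays 232 kPa; V/T = const ⇒ T₂ = 444 K, V₂ = 21.6 L.
For an ideal gas ΔU = nCvΔT with Cv = R/(γ−1) = 23.8 J/(mol·K).
ΔU = 1.36×23.8×(444−384) = 1940 J.

1940 J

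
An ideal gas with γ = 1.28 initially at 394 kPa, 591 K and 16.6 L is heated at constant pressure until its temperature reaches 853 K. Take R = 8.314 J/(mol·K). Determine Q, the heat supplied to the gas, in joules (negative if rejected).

13300 J

n = P₁V₁/(RT₁) = 394×16.6/(8.314×591) = 1.33 mol.
Isobaric: P stays 394 kPa; V/T = const ⇒ T₂ = 853 K, V₂ = 24.0 L.
W = PΔV = 394×(24.0−16.6) kPa·L = 2900 J.
ΔU = nCvΔT = 1.33×29.7×(853−591) = 10400 J.
Q = ΔU + W = nCpΔT = 13300 J.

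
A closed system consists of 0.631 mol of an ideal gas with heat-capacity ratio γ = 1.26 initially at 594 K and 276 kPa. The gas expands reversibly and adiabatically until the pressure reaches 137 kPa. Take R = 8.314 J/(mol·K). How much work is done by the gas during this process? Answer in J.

V₁ = nRT₁/P₁ = 0.631×8.314×594/276 = 11.3 L.
Adiabatic: T₂/T₁ = (P₂/P₁)^((γ−1)/γ) ⇒ T₂ = 594×(0.496)^0.206 = 514 K; V₂ = 19.7 L.
ΔU = nCvΔT = 0.631×32.0×(514−594) = -1610 J.
Q = 0 for an adiabatic process, so W = −ΔU = 1610 J.

1610 J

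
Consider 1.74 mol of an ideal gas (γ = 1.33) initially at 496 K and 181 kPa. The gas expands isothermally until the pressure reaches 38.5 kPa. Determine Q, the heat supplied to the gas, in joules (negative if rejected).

V₁ = nRT₁/P₁ = 1.74×8.314×496/181 = 39.6 L.
Isothermal: T stays 496 K; PV = const ⇒ V₂ = 186 L, P₂ = 38.5 kPa.
ΔU = 0 (ideal gas, T constant).
W = nRT ln(V₂/V₁) = 1.74×8.314×496×ln(4.70) = 11100 J.
Q = ΔU + W = 11100 J.

11100 J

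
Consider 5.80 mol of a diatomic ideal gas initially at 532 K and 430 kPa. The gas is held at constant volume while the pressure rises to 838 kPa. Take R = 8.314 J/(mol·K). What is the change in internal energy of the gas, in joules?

60900 J

V₁ = nRT₁/P₁ = 5.80×8.314×532/430 = 59.7 L.
Isochoric: V stays 59.7 L; P/T = const ⇒ T₂ = 1040 K, P₂ = 838 kPa.
For an ideal gas ΔU = nCvΔT with Cv = (5/2)R = 20.8 J/(mol·K).
ΔU = 5.80×20.8×(1040−532) = 60900 J.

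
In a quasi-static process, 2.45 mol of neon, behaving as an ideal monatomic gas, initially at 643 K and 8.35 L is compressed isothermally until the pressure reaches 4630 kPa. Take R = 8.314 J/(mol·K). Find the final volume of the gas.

P₁ = nRT₁/V₁ = 2.45×8.314×643/8.35 = 1570 kPa.
Isothermal: T stays 643 K; PV = const ⇒ V₂ = 2.83 L, P₂ = 4630 kPa.

2.83 L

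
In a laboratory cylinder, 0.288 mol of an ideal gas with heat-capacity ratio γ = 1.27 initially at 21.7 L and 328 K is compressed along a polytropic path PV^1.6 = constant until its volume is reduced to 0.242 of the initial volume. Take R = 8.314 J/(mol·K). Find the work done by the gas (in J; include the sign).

P₁ = nRT₁/V₁ = 0.288×8.314×328/21.7 = 36.2 kPa.
Polytropic n=1.6: T₂ = T₁(V₁/V₂)^(n−1) = 328×(4.13)^0.60 = 768 K; P₂ = P₁(V₁/V₂)^n = 350 kPa.
W = (P₁V₁−P₂V₂)/(n−1) = (36.2×21.7−350×5.25)/0.60 = -1760 J.

-1760 J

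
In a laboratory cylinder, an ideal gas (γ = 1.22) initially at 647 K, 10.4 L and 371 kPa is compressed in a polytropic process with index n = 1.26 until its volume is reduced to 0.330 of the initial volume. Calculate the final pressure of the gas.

1500 kPa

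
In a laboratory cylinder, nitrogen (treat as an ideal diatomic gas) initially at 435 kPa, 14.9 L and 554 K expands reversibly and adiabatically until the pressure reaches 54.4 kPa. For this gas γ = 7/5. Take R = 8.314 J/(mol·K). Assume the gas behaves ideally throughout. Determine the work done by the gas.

n = P₁V₁/(RT₁) = 435×14.9/(8.314×554) = 1.41 mol.
Adiabatic: T₂/T₁ = (P₂/P₁)^((γ−1)/γ) ⇒ T₂ = 554×(0.125)^0.286 = 306 K; V₂ = 65.8 L.
ΔU = nCvΔT = 1.41×20.8×(306−554) = -7260 J.
Q = 0 for an adiabatic process, so W = −ΔU = 7260 J.

7260 J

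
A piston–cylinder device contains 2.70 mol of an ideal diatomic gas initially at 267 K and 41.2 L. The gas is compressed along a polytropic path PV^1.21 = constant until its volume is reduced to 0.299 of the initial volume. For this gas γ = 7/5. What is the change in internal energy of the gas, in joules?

4320 J

P₁ = nRT₁/V₁ = 2.70×8.314×267/41.2 = 145 kPa.
Polytropic n=1.21: T₂ = T₁(V₁/V₂)^(n−1) = 267×(3.34)^0.21 = 344 K; P₂ = P₁(V₁/V₂)^n = 627 kPa.
For an ideal gas ΔU = nCvΔT with Cv = (5/2)R = 20.8 J/(mol·K).
ΔU = 2.70×20.8×(344−267) = 4320 J.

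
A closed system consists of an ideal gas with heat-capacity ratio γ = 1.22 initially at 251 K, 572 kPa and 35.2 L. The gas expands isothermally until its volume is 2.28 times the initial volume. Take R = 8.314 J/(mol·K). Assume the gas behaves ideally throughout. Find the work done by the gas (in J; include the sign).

16600 J

n = P₁V₁/(RT₁) = 572×35.2/(8.314×251) = 9.65 mol.
Isothermal: T stays 251 K; PV = const ⇒ V₂ = 80.3 L, P₂ = 251 kPa.
W = nRT ln(V₂/V₁) = 9.65×8.314×251×ln(2.28) = 16600 J.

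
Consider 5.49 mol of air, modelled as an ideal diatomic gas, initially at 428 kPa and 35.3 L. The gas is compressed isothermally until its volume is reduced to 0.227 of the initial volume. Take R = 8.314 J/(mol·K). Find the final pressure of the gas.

1890 kPa

T₁ = P₁V₁/(nR) = 428×35.3/(5.49×8.314) = 331 K.
Isothermal: T stays 331 K; PV = const ⇒ V₂ = 8.01 L, P₂ = 1890 kPa.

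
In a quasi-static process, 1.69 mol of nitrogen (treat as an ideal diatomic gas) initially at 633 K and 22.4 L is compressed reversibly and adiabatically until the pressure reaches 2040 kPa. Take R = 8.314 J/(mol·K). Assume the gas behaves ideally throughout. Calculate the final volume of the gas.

P₁ = nRT₁/V₁ = 1.69×8.314×633/22.4 = 397 kPa.
Adiabatic: T₂/T₁ = (P₂/P₁)^((γ−1)/γ) ⇒ T₂ = 633×(5.14)^0.286 = 1010 K; V₂ = 6.96 L.

6.96 L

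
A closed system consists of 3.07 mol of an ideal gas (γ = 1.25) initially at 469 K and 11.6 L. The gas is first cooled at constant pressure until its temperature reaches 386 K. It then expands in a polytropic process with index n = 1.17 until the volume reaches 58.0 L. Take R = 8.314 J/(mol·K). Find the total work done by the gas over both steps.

P₁ = nRT₁/V₁ = 3.07×8.314×469/11.6 = 1030 kPa.
Step 1 — Isobaric: P stays 1030 kPa; V/T = const ⇒ T₂ = 386 K, V₂ = 9.55 L.
W = PΔV = 1030×(9.55−11.6) kPa·L = -2120 J.
ΔU = nCvΔT = 3.07×33.3×(386−469) = -8470 J.
Q = ΔU + W = nCpΔT = -10600 J.
State after step 1: P = 1030 kPa, V = 9.55 L, T = 386 K.
Step 2 — Polytropic n=1.17: T₂ = T₁(V₁/V₂)^(n−1) = 386×(0.165)^0.17 = 284 K; P₂ = P₁(V₁/V₂)^n = 125 kPa.
W = (P₁V₁−P₂V₂)/(n−1) = (1030×9.55−125×58.0)/0.17 = 15300 J.
ΔU = nCvΔT = 3.07×33.3×(284−386) = -10400 J.
Q = ΔU + W = 4900 J.
Net over both steps: W = 13200 J, Q = -5690 J, ΔU = -18900 J.

13200 J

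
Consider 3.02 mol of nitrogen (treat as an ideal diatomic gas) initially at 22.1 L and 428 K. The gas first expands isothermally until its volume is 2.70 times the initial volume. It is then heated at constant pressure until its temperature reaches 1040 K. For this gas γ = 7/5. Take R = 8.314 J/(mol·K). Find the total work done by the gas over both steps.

26000 J

P₁ = nRT₁/V₁ = 3.02×8.314×428/22.1 = 486 kPa.
Step 1 — Isothermal: T stays 428 K; PV = const ⇒ V₂ = 59.7 L, P₂ = 180 kPa.
ΔU = 0 (ideal gas, T constant).
W = nRT ln(V₂/V₁) = 3.02×8.314×428×ln(2.70) = 10700 J.
Q = ΔU + W = 10700 J.
State after step 1: P = 180 kPa, V = 59.7 L, T = 428 K.
Step 2 — Isobaric: P stays 180 kPa; V/T = const ⇒ T₂ = 1040 K, V₂ = 145 L.
W = PΔV = 180×(145−59.7) kPa·L = 15400 J.
ΔU = nCvΔT = 3.02×20.8×(1040−428) = 38400 J.
Q = ΔU + W = nCpΔT = 53800 J.
Net over both steps: W = 26000 J, Q = 64500 J, ΔU = 38400 J.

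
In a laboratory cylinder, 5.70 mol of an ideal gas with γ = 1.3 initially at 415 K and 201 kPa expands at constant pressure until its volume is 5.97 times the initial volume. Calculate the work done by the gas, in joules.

V₁ = nRT₁/P₁ = 5.70×8.314×415/201 = 97.8 L.
Isobaric: P stays 201 kPa; V/T = const ⇒ T₂ = 2480 K, V₂ = 584 L.
W = PΔV = 201×(584−97.8) kPa·L = 97700 J.

97700 J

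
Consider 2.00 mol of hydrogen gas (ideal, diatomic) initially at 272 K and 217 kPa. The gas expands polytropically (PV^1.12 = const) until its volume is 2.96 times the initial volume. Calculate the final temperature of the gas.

V₁ = nRT₁/P₁ = 2.00×8.314×272/217 = 20.8 L.
Polytropic n=1.12: T₂ = T₁(V₁/V₂)^(n−1) = 272×(0.338)^0.12 = 239 K; P₂ = P₁(V₁/V₂)^n = 64.4 kPa.

239 K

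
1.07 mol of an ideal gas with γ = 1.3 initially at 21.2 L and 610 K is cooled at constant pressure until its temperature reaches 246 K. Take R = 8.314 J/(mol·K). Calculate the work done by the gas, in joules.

-3240 J

P₁ = nRT₁/V₁ = 1.07×8.314×610/21.2 = 256 kPa.
Isobaric: P stays 256 kPa; V/T = const ⇒ T₂ = 246 K, V₂ = 8.55 L.
W = PΔV = 256×(8.55−21.2) kPa·L = -3240 J.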